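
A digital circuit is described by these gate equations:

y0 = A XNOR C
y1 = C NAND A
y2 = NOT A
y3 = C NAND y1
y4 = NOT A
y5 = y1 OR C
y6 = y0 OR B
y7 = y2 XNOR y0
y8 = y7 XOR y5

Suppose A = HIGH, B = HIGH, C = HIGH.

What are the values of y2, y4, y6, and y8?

y2 = LOW, y4 = LOW, y6 = HIGH, y8 = HIGH

y0 = A XNOR C = HIGH XNOR HIGH = HIGH
y1 = C NAND A = HIGH NAND HIGH = LOW
y2 = NOT A = NOT HIGH = LOW
y4 = NOT A = NOT HIGH = LOW
y5 = y1 OR C = LOW OR HIGH = HIGH
y6 = y0 OR B = HIGH OR HIGH = HIGH
y7 = y2 XNOR y0 = LOW XNOR HIGH = LOW
y8 = y7 XOR y5 = LOW XOR HIGH = HIGH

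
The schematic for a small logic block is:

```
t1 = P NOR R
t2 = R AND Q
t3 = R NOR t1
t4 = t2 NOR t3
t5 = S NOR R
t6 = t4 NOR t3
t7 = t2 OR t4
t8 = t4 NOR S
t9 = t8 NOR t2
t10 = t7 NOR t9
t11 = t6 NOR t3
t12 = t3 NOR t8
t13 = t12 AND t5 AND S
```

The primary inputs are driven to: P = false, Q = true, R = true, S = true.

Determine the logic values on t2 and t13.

t2 = true, t13 = false

t1 = P NOR R = false NOR true = false
t2 = R AND Q = true AND true = true
t3 = R NOR t1 = true NOR false = false
t4 = t2 NOR t3 = true NOR false = false
t5 = S NOR R = true NOR true = false
t8 = t4 NOR S = false NOR true = false
t12 = t3 NOR t8 = false NOR false = true
t13 = t12 AND t5 AND S = true AND false AND true = false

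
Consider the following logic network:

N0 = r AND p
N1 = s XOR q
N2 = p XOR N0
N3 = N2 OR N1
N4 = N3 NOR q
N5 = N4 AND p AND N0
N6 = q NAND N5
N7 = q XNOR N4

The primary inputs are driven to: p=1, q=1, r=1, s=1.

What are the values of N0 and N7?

N0 = r AND p = 1 AND 1 = 1
N1 = s XOR q = 1 XOR 1 = 0
N2 = p XOR N0 = 1 XOR 1 = 0
N3 = N2 OR N1 = 0 OR 0 = 0
N4 = N3 NOR q = 0 NOR 1 = 0
N7 = q XNOR N4 = 1 XNOR 0 = 0

N0 = 1; N7 = 0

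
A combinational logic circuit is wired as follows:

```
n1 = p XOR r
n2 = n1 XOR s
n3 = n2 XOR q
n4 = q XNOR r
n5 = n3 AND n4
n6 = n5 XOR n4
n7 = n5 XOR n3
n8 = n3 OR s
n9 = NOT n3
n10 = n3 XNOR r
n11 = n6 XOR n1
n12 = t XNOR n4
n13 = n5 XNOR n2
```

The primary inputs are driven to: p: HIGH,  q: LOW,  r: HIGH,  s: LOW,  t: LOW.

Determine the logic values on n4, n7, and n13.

n4 = LOW, n7 = LOW, n13 = HIGH

n1 = p XOR r = HIGH XOR HIGH = LOW
n2 = n1 XOR s = LOW XOR LOW = LOW
n3 = n2 XOR q = LOW XOR LOW = LOW
n4 = q XNOR r = LOW XNOR HIGH = LOW
n5 = n3 AND n4 = LOW AND LOW = LOW
n7 = n5 XOR n3 = LOW XOR LOW = LOW
n13 = n5 XNOR n2 = LOW XNOR LOW = HIGH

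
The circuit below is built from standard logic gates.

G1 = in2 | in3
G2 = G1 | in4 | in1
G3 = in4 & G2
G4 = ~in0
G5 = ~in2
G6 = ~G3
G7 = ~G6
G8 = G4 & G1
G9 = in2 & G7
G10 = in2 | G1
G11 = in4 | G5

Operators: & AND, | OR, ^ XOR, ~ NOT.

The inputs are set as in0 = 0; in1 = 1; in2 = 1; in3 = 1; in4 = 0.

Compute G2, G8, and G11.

G1 = in2 OR in3 = 1 OR 1 = 1
G2 = G1 OR in4 OR in1 = 1 OR 0 OR 1 = 1
G4 = NOT in0 = NOT 0 = 1
G5 = NOT in2 = NOT 1 = 0
G8 = G4 AND G1 = 1 AND 1 = 1
G11 = in4 OR G5 = 0 OR 0 = 0

G2 = 1; G8 = 1; G11 = 0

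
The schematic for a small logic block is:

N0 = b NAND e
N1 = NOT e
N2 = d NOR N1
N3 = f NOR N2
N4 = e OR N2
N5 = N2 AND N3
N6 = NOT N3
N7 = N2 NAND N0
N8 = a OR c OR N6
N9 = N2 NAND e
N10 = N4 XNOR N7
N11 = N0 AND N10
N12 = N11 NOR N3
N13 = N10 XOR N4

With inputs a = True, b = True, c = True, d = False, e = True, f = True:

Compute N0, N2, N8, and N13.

N0 = b NAND e = True NAND True = False
N1 = NOT e = NOT True = False
N2 = d NOR N1 = False NOR False = True
N3 = f NOR N2 = True NOR True = False
N4 = e OR N2 = True OR True = True
N6 = NOT N3 = NOT False = True
N7 = N2 NAND N0 = True NAND False = True
N8 = a OR c OR N6 = True OR True OR True = True
N10 = N4 XNOR N7 = True XNOR True = True
N13 = N10 XOR N4 = True XOR True = False

N0 = False  N2 = True  N8 = True  N13 = False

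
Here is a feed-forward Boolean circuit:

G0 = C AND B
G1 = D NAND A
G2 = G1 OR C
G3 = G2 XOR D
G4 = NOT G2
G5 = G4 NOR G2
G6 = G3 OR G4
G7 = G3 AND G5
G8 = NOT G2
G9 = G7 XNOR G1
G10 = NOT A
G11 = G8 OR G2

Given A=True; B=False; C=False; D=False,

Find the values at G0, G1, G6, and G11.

G0 = False; G1 = True; G6 = True; G11 = True

G0 = C AND B = False AND False = False
G1 = D NAND A = False NAND True = True
G2 = G1 OR C = True OR False = True
G3 = G2 XOR D = True XOR False = True
G4 = NOT G2 = NOT True = False
G6 = G3 OR G4 = True OR False = True
G8 = NOT G2 = NOT True = False
G11 = G8 OR G2 = False OR True = True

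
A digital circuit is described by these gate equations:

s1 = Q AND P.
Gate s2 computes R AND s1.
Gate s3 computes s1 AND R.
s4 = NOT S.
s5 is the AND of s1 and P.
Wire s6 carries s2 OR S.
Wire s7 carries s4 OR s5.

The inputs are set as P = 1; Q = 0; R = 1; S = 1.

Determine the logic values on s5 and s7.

s5 = 0, s7 = 0

s1 = Q AND P = 0 AND 1 = 0
s4 = NOT S = NOT 1 = 0
s5 = s1 AND P = 0 AND 1 = 0
s7 = s4 OR s5 = 0 OR 0 = 0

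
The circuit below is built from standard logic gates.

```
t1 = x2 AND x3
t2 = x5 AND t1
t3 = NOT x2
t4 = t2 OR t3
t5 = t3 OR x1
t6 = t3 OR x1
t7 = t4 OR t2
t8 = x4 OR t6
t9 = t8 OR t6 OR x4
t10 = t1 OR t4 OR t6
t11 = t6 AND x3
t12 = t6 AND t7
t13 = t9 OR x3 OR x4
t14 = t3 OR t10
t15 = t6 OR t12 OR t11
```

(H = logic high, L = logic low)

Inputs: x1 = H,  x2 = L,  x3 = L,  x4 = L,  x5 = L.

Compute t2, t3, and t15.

t1 = x2 AND x3 = L AND L = L
t2 = x5 AND t1 = L AND L = L
t3 = NOT x2 = NOT L = H
t4 = t2 OR t3 = L OR H = H
t6 = t3 OR x1 = H OR H = H
t7 = t4 OR t2 = H OR L = H
t11 = t6 AND x3 = H AND L = L
t12 = t6 AND t7 = H AND H = H
t15 = t6 OR t12 OR t11 = H OR H OR L = H

t2 = L  t3 = H  t15 = H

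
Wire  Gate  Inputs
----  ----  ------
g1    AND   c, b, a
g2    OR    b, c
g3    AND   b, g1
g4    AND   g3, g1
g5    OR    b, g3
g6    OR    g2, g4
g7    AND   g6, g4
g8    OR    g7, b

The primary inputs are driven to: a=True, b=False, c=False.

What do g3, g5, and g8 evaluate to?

g1 = c AND b AND a = False AND False AND True = False
g2 = b OR c = False OR False = False
g3 = b AND g1 = False AND False = False
g4 = g3 AND g1 = False AND False = False
g5 = b OR g3 = False OR False = False
g6 = g2 OR g4 = False OR False = False
g7 = g6 AND g4 = False AND False = False
g8 = g7 OR b = False OR False = False

g3 = False  g5 = False  g8 = False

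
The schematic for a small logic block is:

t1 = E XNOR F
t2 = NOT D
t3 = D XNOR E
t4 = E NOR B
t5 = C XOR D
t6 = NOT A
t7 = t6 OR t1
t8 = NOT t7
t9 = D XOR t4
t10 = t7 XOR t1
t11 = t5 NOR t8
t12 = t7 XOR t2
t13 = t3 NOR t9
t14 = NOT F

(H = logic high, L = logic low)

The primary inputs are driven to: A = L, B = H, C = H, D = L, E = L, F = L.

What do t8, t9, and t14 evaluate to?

t8 = L  t9 = L  t14 = H

t1 = E XNOR F = L XNOR L = H
t4 = E NOR B = L NOR H = L
t6 = NOT A = NOT L = H
t7 = t6 OR t1 = H OR H = H
t8 = NOT t7 = NOT H = L
t9 = D XOR t4 = L XOR L = L
t14 = NOT F = NOT L = H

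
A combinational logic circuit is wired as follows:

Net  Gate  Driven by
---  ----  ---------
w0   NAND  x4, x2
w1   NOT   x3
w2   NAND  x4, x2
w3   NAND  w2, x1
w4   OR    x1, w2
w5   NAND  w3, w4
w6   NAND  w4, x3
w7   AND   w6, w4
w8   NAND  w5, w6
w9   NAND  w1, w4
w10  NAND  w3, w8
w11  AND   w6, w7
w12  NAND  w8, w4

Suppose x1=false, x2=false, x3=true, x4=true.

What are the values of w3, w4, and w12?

w3 = true, w4 = true, w12 = false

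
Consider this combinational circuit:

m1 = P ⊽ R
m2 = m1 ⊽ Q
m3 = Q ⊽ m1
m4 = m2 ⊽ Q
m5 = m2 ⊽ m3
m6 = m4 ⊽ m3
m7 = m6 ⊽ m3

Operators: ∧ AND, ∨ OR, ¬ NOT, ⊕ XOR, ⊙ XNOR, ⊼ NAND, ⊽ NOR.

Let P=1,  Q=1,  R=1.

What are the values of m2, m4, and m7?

m2 = 0, m4 = 0, m7 = 0

m1 = P NOR R = 1 NOR 1 = 0
m2 = m1 NOR Q = 0 NOR 1 = 0
m3 = Q NOR m1 = 1 NOR 0 = 0
m4 = m2 NOR Q = 0 NOR 1 = 0
m6 = m4 NOR m3 = 0 NOR 0 = 1
m7 = m6 NOR m3 = 1 NOR 0 = 0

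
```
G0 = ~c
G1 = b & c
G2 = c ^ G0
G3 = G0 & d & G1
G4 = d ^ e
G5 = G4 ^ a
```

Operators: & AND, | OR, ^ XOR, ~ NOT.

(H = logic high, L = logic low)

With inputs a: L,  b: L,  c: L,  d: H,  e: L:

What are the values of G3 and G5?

G3 = L  G5 = H

G0 = NOT c = NOT L = H
G1 = b AND c = L AND L = L
G3 = G0 AND d AND G1 = H AND H AND L = L
G4 = d XOR e = H XOR L = H
G5 = G4 XOR a = H XOR L = H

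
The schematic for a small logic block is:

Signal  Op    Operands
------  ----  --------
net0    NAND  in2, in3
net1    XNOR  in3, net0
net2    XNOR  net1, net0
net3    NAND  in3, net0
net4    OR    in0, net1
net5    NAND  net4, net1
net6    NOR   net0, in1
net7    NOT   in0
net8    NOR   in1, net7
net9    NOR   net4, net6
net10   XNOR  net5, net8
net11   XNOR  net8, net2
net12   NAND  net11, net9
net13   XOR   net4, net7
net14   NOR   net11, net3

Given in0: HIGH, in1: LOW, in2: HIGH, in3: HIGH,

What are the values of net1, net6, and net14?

net0 = in2 NAND in3 = HIGH NAND HIGH = LOW
net1 = in3 XNOR net0 = HIGH XNOR LOW = LOW
net2 = net1 XNOR net0 = LOW XNOR LOW = HIGH
net3 = in3 NAND net0 = HIGH NAND LOW = HIGH
net6 = net0 NOR in1 = LOW NOR LOW = HIGH
net7 = NOT in0 = NOT HIGH = LOW
net8 = in1 NOR net7 = LOW NOR LOW = HIGH
net11 = net8 XNOR net2 = HIGH XNOR HIGH = HIGH
net14 = net11 NOR net3 = HIGH NOR HIGH = LOW

net1 = LOW  net6 = HIGH  net14 = LOW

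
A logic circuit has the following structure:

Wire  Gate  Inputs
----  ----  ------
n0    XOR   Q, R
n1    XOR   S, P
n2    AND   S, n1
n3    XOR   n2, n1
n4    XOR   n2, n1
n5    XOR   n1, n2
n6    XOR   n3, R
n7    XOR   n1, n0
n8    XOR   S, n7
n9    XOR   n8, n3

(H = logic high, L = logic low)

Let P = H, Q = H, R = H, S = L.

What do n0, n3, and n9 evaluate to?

n0 = Q XOR R = H XOR H = L
n1 = S XOR P = L XOR H = H
n2 = S AND n1 = L AND H = L
n3 = n2 XOR n1 = L XOR H = H
n7 = n1 XOR n0 = H XOR L = H
n8 = S XOR n7 = L XOR H = H
n9 = n8 XOR n3 = H XOR H = L

n0 = L, n3 = H, n9 = L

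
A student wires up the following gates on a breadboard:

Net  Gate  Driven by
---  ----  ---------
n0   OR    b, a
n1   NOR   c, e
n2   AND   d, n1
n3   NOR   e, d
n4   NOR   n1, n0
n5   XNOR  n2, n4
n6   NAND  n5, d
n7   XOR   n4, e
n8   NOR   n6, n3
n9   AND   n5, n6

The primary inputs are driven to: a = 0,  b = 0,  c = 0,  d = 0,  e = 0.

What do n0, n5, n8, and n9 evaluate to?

n0 = b OR a = 0 OR 0 = 0
n1 = c NOR e = 0 NOR 0 = 1
n2 = d AND n1 = 0 AND 1 = 0
n3 = e NOR d = 0 NOR 0 = 1
n4 = n1 NOR n0 = 1 NOR 0 = 0
n5 = n2 XNOR n4 = 0 XNOR 0 = 1
n6 = n5 NAND d = 1 NAND 0 = 1
n8 = n6 NOR n3 = 1 NOR 1 = 0
n9 = n5 AND n6 = 1 AND 1 = 1

n0 = 0, n5 = 1, n8 = 0, n9 = 1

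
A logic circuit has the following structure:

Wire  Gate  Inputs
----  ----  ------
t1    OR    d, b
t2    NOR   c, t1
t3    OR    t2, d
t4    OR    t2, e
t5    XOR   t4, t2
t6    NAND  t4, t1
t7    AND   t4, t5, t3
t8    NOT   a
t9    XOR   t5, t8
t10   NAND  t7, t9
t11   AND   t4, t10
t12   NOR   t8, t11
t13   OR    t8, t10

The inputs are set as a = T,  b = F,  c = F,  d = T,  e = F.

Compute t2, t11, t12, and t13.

t1 = d OR b = T OR F = T
t2 = c NOR t1 = F NOR T = F
t3 = t2 OR d = F OR T = T
t4 = t2 OR e = F OR F = F
t5 = t4 XOR t2 = F XOR F = F
t7 = t4 AND t5 AND t3 = F AND F AND T = F
t8 = NOT a = NOT T = F
t9 = t5 XOR t8 = F XOR F = F
t10 = t7 NAND t9 = F NAND F = T
t11 = t4 AND t10 = F AND T = F
t12 = t8 NOR t11 = F NOR F = T
t13 = t8 OR t10 = F OR T = T

t2 = F  t11 = F  t12 = T  t13 = T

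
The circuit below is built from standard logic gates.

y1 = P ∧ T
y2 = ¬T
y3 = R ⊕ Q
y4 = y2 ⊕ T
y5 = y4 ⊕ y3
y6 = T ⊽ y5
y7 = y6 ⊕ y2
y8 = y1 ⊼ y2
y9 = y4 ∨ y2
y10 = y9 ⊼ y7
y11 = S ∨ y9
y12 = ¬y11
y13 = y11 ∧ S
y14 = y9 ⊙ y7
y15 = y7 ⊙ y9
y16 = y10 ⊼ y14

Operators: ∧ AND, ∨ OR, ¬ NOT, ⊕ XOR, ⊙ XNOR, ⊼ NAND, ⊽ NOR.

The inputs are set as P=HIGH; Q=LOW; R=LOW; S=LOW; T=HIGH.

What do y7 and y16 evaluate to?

y7 = LOW, y16 = HIGH

y2 = NOT T = NOT HIGH = LOW
y3 = R XOR Q = LOW XOR LOW = LOW
y4 = y2 XOR T = LOW XOR HIGH = HIGH
y5 = y4 XOR y3 = HIGH XOR LOW = HIGH
y6 = T NOR y5 = HIGH NOR HIGH = LOW
y7 = y6 XOR y2 = LOW XOR LOW = LOW
y9 = y4 OR y2 = HIGH OR LOW = HIGH
y10 = y9 NAND y7 = HIGH NAND LOW = HIGH
y14 = y9 XNOR y7 = HIGH XNOR LOW = LOW
y16 = y10 NAND y14 = HIGH NAND LOW = HIGH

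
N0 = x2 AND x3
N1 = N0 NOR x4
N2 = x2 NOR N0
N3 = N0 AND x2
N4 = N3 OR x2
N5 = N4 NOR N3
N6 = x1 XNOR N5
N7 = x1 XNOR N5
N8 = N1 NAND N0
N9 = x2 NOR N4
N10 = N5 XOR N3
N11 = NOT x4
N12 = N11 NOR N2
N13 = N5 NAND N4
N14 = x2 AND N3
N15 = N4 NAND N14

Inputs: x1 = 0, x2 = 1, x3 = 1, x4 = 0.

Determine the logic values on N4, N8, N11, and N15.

N0 = x2 AND x3 = 1 AND 1 = 1
N1 = N0 NOR x4 = 1 NOR 0 = 0
N3 = N0 AND x2 = 1 AND 1 = 1
N4 = N3 OR x2 = 1 OR 1 = 1
N8 = N1 NAND N0 = 0 NAND 1 = 1
N11 = NOT x4 = NOT 0 = 1
N14 = x2 AND N3 = 1 AND 1 = 1
N15 = N4 NAND N14 = 1 NAND 1 = 0

N4 = 1, N8 = 1, N11 = 1, N15 = 0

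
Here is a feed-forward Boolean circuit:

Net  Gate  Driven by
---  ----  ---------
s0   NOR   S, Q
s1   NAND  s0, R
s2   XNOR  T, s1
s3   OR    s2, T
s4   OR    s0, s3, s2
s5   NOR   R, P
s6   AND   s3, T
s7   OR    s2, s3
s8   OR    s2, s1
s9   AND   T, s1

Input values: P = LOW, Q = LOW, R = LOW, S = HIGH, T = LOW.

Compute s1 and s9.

s1 = HIGH, s9 = LOW

s0 = S NOR Q = HIGH NOR LOW = LOW
s1 = s0 NAND R = LOW NAND LOW = HIGH
s9 = T AND s1 = LOW AND HIGH = LOW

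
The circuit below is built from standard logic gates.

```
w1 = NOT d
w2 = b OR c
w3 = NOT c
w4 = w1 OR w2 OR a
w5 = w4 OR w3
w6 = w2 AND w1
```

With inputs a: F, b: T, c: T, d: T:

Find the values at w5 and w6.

w5 = T; w6 = F

w1 = NOT d = NOT T = F
w2 = b OR c = T OR T = T
w3 = NOT c = NOT T = F
w4 = w1 OR w2 OR a = F OR T OR F = T
w5 = w4 OR w3 = T OR F = T
w6 = w2 AND w1 = T AND F = F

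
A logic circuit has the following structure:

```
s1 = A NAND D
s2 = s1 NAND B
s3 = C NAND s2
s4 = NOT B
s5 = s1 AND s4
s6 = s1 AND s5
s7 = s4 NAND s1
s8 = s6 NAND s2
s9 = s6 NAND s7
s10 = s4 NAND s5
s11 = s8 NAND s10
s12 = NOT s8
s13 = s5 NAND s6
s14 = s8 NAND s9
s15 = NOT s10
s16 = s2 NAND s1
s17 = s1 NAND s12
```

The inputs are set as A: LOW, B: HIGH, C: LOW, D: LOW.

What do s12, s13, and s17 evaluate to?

s12 = LOW; s13 = HIGH; s17 = HIGH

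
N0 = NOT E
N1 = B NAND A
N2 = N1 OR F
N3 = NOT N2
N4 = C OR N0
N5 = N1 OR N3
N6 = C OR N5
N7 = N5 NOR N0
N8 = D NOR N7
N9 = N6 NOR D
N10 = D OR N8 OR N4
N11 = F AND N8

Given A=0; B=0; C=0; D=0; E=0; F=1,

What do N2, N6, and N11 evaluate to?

N2 = 1; N6 = 1; N11 = 1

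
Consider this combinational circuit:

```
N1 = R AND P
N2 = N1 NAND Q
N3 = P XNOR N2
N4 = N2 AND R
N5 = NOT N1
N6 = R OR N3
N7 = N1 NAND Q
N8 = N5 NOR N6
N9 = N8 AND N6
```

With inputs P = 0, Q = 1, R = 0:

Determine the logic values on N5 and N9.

N1 = R AND P = 0 AND 0 = 0
N2 = N1 NAND Q = 0 NAND 1 = 1
N3 = P XNOR N2 = 0 XNOR 1 = 0
N5 = NOT N1 = NOT 0 = 1
N6 = R OR N3 = 0 OR 0 = 0
N8 = N5 NOR N6 = 1 NOR 0 = 0
N9 = N8 AND N6 = 0 AND 0 = 0

N5 = 1, N9 = 0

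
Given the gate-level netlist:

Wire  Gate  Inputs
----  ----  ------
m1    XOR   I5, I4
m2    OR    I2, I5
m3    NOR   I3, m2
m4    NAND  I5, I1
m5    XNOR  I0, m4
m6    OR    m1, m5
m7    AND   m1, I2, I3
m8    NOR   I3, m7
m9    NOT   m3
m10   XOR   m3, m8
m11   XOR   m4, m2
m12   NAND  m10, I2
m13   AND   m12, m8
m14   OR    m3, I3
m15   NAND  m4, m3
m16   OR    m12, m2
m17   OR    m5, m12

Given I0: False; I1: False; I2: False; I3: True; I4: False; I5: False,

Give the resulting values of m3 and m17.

m3 = False, m17 = True

m1 = I5 XOR I4 = False XOR False = False
m2 = I2 OR I5 = False OR False = False
m3 = I3 NOR m2 = True NOR False = False
m4 = I5 NAND I1 = False NAND False = True
m5 = I0 XNOR m4 = False XNOR True = False
m7 = m1 AND I2 AND I3 = False AND False AND True = False
m8 = I3 NOR m7 = True NOR False = False
m10 = m3 XOR m8 = False XOR False = False
m12 = m10 NAND I2 = False NAND False = True
m17 = m5 OR m12 = False OR True = True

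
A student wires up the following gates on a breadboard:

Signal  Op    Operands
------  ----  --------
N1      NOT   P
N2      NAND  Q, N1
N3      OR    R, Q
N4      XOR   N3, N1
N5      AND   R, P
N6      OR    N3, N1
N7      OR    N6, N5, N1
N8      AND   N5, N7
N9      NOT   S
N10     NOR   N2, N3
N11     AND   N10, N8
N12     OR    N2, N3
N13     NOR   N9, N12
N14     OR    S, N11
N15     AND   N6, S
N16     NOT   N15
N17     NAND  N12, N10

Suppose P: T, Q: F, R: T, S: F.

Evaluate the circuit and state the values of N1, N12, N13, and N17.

N1 = F  N12 = T  N13 = F  N17 = T

N1 = NOT P = NOT T = F
N2 = Q NAND N1 = F NAND F = T
N3 = R OR Q = T OR F = T
N9 = NOT S = NOT F = T
N10 = N2 NOR N3 = T NOR T = F
N12 = N2 OR N3 = T OR T = T
N13 = N9 NOR N12 = T NOR T = F
N17 = N12 NAND N10 = T NAND F = T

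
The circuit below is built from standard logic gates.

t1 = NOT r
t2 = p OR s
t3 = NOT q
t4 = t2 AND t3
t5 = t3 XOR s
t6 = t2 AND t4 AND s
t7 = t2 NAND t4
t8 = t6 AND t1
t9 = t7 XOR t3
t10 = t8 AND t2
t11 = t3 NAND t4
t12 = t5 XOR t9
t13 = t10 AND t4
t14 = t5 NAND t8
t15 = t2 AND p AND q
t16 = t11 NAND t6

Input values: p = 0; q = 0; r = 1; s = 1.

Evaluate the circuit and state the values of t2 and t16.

t2 = 1; t16 = 1

t2 = p OR s = 0 OR 1 = 1
t3 = NOT q = NOT 0 = 1
t4 = t2 AND t3 = 1 AND 1 = 1
t6 = t2 AND t4 AND s = 1 AND 1 AND 1 = 1
t11 = t3 NAND t4 = 1 NAND 1 = 0
t16 = t11 NAND t6 = 0 NAND 1 = 1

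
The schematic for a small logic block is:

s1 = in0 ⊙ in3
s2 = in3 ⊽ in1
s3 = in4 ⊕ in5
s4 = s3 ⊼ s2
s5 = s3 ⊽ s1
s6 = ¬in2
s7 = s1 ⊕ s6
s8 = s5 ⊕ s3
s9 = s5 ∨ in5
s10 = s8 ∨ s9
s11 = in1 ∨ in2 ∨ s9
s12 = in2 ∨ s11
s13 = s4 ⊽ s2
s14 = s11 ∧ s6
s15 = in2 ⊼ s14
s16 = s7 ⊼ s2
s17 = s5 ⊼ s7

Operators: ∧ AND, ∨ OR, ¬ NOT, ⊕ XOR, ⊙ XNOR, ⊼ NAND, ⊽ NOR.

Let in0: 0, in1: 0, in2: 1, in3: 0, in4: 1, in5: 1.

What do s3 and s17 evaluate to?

s3 = 0, s17 = 1

s1 = in0 XNOR in3 = 0 XNOR 0 = 1
s3 = in4 XOR in5 = 1 XOR 1 = 0
s5 = s3 NOR s1 = 0 NOR 1 = 0
s6 = NOT in2 = NOT 1 = 0
s7 = s1 XOR s6 = 1 XOR 0 = 1
s17 = s5 NAND s7 = 0 NAND 1 = 1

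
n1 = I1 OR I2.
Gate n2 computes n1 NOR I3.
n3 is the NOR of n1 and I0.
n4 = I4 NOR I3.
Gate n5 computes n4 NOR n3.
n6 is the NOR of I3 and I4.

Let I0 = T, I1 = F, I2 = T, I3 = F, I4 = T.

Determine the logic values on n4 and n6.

n4 = I4 NOR I3 = T NOR F = F
n6 = I3 NOR I4 = F NOR T = F

n4 = F, n6 = F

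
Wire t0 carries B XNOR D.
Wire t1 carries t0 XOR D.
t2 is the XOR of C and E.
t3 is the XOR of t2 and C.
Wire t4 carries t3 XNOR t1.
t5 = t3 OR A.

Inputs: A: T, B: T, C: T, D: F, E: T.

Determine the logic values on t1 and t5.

t1 = F; t5 = T

t0 = B XNOR D = T XNOR F = F
t1 = t0 XOR D = F XOR F = F
t2 = C XOR E = T XOR T = F
t3 = t2 XOR C = F XOR T = T
t5 = t3 OR A = T OR T = T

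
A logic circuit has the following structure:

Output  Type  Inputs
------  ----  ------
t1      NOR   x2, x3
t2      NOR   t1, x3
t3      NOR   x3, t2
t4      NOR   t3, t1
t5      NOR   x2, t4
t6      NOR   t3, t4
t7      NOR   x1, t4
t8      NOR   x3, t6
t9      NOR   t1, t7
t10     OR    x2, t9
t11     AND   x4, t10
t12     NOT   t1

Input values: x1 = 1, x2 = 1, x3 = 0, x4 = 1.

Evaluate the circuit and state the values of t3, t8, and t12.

t1 = x2 NOR x3 = 1 NOR 0 = 0
t2 = t1 NOR x3 = 0 NOR 0 = 1
t3 = x3 NOR t2 = 0 NOR 1 = 0
t4 = t3 NOR t1 = 0 NOR 0 = 1
t6 = t3 NOR t4 = 0 NOR 1 = 0
t8 = x3 NOR t6 = 0 NOR 0 = 1
t12 = NOT t1 = NOT 0 = 1

t3 = 0  t8 = 1  t12 = 1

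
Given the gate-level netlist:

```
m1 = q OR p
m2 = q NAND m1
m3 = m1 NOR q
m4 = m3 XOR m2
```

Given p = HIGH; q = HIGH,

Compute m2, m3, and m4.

m2 = LOW  m3 = LOW  m4 = LOW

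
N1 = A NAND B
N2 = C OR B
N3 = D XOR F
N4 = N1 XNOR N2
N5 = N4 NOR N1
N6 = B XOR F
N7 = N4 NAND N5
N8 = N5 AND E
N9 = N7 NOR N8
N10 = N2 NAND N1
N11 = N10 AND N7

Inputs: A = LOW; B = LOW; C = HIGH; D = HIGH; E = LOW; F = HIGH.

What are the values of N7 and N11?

N1 = A NAND B = LOW NAND LOW = HIGH
N2 = C OR B = HIGH OR LOW = HIGH
N4 = N1 XNOR N2 = HIGH XNOR HIGH = HIGH
N5 = N4 NOR N1 = HIGH NOR HIGH = LOW
N7 = N4 NAND N5 = HIGH NAND LOW = HIGH
N10 = N2 NAND N1 = HIGH NAND HIGH = LOW
N11 = N10 AND N7 = LOW AND HIGH = LOW

N7 = HIGH, N11 = LOW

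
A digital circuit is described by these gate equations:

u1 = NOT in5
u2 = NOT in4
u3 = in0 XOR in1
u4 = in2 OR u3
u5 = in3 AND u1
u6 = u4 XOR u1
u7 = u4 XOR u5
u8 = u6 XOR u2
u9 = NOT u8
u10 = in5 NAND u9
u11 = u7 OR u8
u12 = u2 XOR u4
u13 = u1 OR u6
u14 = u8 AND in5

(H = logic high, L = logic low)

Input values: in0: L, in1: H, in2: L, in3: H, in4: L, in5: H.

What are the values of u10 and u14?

u10 = L, u14 = L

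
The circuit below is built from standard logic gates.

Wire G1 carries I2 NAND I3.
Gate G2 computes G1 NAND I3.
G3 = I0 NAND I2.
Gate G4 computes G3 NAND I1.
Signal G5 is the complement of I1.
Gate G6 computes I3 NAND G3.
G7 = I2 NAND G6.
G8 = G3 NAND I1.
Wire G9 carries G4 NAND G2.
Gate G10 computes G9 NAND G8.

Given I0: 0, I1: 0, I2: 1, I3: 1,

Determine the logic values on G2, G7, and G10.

G1 = I2 NAND I3 = 1 NAND 1 = 0
G2 = G1 NAND I3 = 0 NAND 1 = 1
G3 = I0 NAND I2 = 0 NAND 1 = 1
G4 = G3 NAND I1 = 1 NAND 0 = 1
G6 = I3 NAND G3 = 1 NAND 1 = 0
G7 = I2 NAND G6 = 1 NAND 0 = 1
G8 = G3 NAND I1 = 1 NAND 0 = 1
G9 = G4 NAND G2 = 1 NAND 1 = 0
G10 = G9 NAND G8 = 0 NAND 1 = 1

G2 = 1, G7 = 1, G10 = 1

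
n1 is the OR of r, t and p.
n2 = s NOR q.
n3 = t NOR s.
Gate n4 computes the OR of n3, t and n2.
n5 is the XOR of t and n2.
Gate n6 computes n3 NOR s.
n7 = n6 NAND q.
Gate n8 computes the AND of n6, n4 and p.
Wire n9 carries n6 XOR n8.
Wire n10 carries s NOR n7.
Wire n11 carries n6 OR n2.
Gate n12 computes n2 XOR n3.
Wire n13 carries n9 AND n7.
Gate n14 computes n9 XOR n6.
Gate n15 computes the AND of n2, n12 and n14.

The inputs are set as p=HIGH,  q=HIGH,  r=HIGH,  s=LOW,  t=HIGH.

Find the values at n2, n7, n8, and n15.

n2 = s NOR q = LOW NOR HIGH = LOW
n3 = t NOR s = HIGH NOR LOW = LOW
n4 = n3 OR t OR n2 = LOW OR HIGH OR LOW = HIGH
n6 = n3 NOR s = LOW NOR LOW = HIGH
n7 = n6 NAND q = HIGH NAND HIGH = LOW
n8 = n6 AND n4 AND p = HIGH AND HIGH AND HIGH = HIGH
n9 = n6 XOR n8 = HIGH XOR HIGH = LOW
n12 = n2 XOR n3 = LOW XOR LOW = LOW
n14 = n9 XOR n6 = LOW XOR HIGH = HIGH
n15 = n2 AND n12 AND n14 = LOW AND LOW AND HIGH = LOW

n2 = LOW, n7 = LOW, n8 = HIGH, n15 = LOW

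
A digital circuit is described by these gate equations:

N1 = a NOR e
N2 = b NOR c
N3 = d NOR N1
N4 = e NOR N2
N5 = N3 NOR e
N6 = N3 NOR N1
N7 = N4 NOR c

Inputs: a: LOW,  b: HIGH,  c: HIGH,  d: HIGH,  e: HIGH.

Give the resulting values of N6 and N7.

N6 = HIGH, N7 = LOW

N1 = a NOR e = LOW NOR HIGH = LOW
N2 = b NOR c = HIGH NOR HIGH = LOW
N3 = d NOR N1 = HIGH NOR LOW = LOW
N4 = e NOR N2 = HIGH NOR LOW = LOW
N6 = N3 NOR N1 = LOW NOR LOW = HIGH
N7 = N4 NOR c = LOW NOR HIGH = LOW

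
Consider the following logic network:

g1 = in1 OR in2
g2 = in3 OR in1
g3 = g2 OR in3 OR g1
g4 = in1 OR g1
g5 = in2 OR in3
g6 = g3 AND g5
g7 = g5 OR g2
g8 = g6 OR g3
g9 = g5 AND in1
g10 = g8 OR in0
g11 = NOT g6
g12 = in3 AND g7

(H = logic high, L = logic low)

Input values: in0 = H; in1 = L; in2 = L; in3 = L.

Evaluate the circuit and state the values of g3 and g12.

g3 = L  g12 = L

g1 = in1 OR in2 = L OR L = L
g2 = in3 OR in1 = L OR L = L
g3 = g2 OR in3 OR g1 = L OR L OR L = L
g5 = in2 OR in3 = L OR L = L
g7 = g5 OR g2 = L OR L = L
g12 = in3 AND g7 = L AND L = L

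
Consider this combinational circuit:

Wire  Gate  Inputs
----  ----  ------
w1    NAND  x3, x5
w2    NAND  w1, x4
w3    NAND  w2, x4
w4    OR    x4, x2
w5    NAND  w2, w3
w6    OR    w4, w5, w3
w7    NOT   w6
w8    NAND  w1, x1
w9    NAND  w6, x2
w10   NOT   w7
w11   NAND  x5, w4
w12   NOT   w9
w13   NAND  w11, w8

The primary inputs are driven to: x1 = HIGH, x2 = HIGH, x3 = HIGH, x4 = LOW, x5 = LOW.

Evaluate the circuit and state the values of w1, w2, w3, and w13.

w1 = x3 NAND x5 = HIGH NAND LOW = HIGH
w2 = w1 NAND x4 = HIGH NAND LOW = HIGH
w3 = w2 NAND x4 = HIGH NAND LOW = HIGH
w4 = x4 OR x2 = LOW OR HIGH = HIGH
w8 = w1 NAND x1 = HIGH NAND HIGH = LOW
w11 = x5 NAND w4 = LOW NAND HIGH = HIGH
w13 = w11 NAND w8 = HIGH NAND LOW = HIGH

w1 = HIGH  w2 = HIGH  w3 = HIGH  w13 = HIGH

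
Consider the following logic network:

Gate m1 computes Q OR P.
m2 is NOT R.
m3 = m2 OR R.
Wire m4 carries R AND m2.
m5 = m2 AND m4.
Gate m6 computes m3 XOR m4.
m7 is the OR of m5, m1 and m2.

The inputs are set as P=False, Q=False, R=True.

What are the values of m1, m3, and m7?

m1 = False, m3 = True, m7 = False

m1 = Q OR P = False OR False = False
m2 = NOT R = NOT True = False
m3 = m2 OR R = False OR True = True
m4 = R AND m2 = True AND False = False
m5 = m2 AND m4 = False AND False = False
m7 = m5 OR m1 OR m2 = False OR False OR False = False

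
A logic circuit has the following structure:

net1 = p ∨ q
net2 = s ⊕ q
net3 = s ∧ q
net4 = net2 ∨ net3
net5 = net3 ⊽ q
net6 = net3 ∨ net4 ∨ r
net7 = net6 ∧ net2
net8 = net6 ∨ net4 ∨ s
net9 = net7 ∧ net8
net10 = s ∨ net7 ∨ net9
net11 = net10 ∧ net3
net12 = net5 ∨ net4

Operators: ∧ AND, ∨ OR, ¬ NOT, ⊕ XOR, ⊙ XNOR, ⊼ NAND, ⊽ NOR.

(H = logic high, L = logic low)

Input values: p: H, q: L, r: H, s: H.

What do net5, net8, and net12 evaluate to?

net2 = s XOR q = H XOR L = H
net3 = s AND q = H AND L = L
net4 = net2 OR net3 = H OR L = H
net5 = net3 NOR q = L NOR L = H
net6 = net3 OR net4 OR r = L OR H OR H = H
net8 = net6 OR net4 OR s = H OR H OR H = H
net12 = net5 OR net4 = H OR H = H

net5 = H, net8 = H, net12 = H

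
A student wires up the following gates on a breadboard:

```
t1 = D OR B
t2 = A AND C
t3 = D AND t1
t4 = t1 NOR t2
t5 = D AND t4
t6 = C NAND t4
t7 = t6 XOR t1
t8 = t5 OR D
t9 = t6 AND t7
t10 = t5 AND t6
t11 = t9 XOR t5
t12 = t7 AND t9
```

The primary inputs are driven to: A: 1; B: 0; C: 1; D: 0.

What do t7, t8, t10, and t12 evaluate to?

t1 = D OR B = 0 OR 0 = 0
t2 = A AND C = 1 AND 1 = 1
t4 = t1 NOR t2 = 0 NOR 1 = 0
t5 = D AND t4 = 0 AND 0 = 0
t6 = C NAND t4 = 1 NAND 0 = 1
t7 = t6 XOR t1 = 1 XOR 0 = 1
t8 = t5 OR D = 0 OR 0 = 0
t9 = t6 AND t7 = 1 AND 1 = 1
t10 = t5 AND t6 = 0 AND 1 = 0
t12 = t7 AND t9 = 1 AND 1 = 1

t7 = 1  t8 = 0  t10 = 0  t12 = 1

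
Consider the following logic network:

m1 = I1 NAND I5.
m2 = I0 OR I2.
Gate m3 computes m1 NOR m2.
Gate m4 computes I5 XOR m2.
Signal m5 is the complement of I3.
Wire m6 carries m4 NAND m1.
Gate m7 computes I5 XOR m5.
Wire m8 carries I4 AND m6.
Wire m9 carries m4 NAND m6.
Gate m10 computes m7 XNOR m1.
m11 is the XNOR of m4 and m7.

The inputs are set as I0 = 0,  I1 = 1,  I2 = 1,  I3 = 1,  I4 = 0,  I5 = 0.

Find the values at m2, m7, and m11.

m2 = 1, m7 = 0, m11 = 0

m2 = I0 OR I2 = 0 OR 1 = 1
m4 = I5 XOR m2 = 0 XOR 1 = 1
m5 = NOT I3 = NOT 1 = 0
m7 = I5 XOR m5 = 0 XOR 0 = 0
m11 = m4 XNOR m7 = 1 XNOR 0 = 0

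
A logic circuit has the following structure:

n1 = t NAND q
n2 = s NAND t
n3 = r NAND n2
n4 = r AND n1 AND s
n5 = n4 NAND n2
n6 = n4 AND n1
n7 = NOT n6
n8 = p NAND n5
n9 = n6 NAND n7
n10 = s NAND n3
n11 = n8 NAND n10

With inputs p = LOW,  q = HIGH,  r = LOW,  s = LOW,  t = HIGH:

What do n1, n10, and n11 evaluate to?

n1 = t NAND q = HIGH NAND HIGH = LOW
n2 = s NAND t = LOW NAND HIGH = HIGH
n3 = r NAND n2 = LOW NAND HIGH = HIGH
n4 = r AND n1 AND s = LOW AND LOW AND LOW = LOW
n5 = n4 NAND n2 = LOW NAND HIGH = HIGH
n8 = p NAND n5 = LOW NAND HIGH = HIGH
n10 = s NAND n3 = LOW NAND HIGH = HIGH
n11 = n8 NAND n10 = HIGH NAND HIGH = LOW

n1 = LOW  n10 = HIGH  n11 = LOW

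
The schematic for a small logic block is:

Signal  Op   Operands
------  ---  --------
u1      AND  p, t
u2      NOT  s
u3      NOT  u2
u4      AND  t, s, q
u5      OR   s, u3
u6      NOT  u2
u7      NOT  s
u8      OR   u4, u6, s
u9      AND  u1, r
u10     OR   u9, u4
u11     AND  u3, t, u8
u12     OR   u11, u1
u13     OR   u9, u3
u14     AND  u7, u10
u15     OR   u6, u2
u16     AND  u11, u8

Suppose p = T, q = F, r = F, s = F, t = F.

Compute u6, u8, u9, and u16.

u6 = F; u8 = F; u9 = F; u16 = F

u1 = p AND t = T AND F = F
u2 = NOT s = NOT F = T
u3 = NOT u2 = NOT T = F
u4 = t AND s AND q = F AND F AND F = F
u6 = NOT u2 = NOT T = F
u8 = u4 OR u6 OR s = F OR F OR F = F
u9 = u1 AND r = F AND F = F
u11 = u3 AND t AND u8 = F AND F AND F = F
u16 = u11 AND u8 = F AND F = F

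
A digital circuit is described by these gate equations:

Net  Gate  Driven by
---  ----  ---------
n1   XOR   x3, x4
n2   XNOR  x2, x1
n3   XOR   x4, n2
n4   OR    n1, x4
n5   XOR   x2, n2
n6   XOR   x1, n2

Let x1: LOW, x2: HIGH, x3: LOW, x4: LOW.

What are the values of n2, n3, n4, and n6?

n2 = LOW  n3 = LOW  n4 = LOW  n6 = LOW

n1 = x3 XOR x4 = LOW XOR LOW = LOW
n2 = x2 XNOR x1 = HIGH XNOR LOW = LOW
n3 = x4 XOR n2 = LOW XOR LOW = LOW
n4 = n1 OR x4 = LOW OR LOW = LOW
n6 = x1 XOR n2 = LOW XOR LOW = LOW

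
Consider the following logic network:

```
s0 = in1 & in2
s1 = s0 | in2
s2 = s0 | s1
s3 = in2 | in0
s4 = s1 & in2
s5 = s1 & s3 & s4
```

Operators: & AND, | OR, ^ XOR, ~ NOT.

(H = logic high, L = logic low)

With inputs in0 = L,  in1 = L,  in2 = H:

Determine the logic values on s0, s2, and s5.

s0 = L, s2 = H, s5 = H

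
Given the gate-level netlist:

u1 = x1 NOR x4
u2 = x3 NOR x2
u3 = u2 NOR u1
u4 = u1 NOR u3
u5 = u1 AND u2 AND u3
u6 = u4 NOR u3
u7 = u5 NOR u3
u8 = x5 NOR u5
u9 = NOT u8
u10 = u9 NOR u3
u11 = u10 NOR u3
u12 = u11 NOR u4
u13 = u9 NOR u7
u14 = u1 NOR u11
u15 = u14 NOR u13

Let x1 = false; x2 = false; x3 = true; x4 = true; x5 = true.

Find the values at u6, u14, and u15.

u1 = x1 NOR x4 = false NOR true = false
u2 = x3 NOR x2 = true NOR false = false
u3 = u2 NOR u1 = false NOR false = true
u4 = u1 NOR u3 = false NOR true = false
u5 = u1 AND u2 AND u3 = false AND false AND true = false
u6 = u4 NOR u3 = false NOR true = false
u7 = u5 NOR u3 = false NOR true = false
u8 = x5 NOR u5 = true NOR false = false
u9 = NOT u8 = NOT false = true
u10 = u9 NOR u3 = true NOR true = false
u11 = u10 NOR u3 = false NOR true = false
u13 = u9 NOR u7 = true NOR false = false
u14 = u1 NOR u11 = false NOR false = true
u15 = u14 NOR u13 = true NOR false = false

u6 = false  u14 = true  u15 = false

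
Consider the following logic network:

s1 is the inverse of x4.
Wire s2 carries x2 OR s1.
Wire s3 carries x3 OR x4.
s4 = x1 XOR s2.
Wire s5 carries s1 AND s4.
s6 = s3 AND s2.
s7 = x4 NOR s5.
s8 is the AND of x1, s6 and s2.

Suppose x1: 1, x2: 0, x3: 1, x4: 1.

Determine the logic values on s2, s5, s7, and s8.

s2 = 0, s5 = 0, s7 = 0, s8 = 0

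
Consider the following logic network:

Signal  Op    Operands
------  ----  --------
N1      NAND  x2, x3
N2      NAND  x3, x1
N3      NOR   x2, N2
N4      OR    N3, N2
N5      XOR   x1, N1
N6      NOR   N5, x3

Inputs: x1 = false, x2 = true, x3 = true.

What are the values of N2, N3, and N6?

N2 = true, N3 = false, N6 = false

N1 = x2 NAND x3 = true NAND true = false
N2 = x3 NAND x1 = true NAND false = true
N3 = x2 NOR N2 = true NOR true = false
N5 = x1 XOR N1 = false XOR false = false
N6 = N5 NOR x3 = false NOR true = false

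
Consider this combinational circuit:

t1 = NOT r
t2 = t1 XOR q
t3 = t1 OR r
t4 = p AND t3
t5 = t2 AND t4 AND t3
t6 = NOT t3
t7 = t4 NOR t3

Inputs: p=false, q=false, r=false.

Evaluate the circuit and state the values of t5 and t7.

t1 = NOT r = NOT false = true
t2 = t1 XOR q = true XOR false = true
t3 = t1 OR r = true OR false = true
t4 = p AND t3 = false AND true = false
t5 = t2 AND t4 AND t3 = true AND false AND true = false
t7 = t4 NOR t3 = false NOR true = false

t5 = false, t7 = false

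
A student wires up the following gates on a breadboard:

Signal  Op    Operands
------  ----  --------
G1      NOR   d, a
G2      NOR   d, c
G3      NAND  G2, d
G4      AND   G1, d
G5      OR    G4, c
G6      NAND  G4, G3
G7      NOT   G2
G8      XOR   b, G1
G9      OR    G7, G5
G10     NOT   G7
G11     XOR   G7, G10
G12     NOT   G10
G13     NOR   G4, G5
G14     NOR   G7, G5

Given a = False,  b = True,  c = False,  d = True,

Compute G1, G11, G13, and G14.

G1 = False; G11 = True; G13 = True; G14 = False

G1 = d NOR a = True NOR False = False
G2 = d NOR c = True NOR False = False
G4 = G1 AND d = False AND True = False
G5 = G4 OR c = False OR False = False
G7 = NOT G2 = NOT False = True
G10 = NOT G7 = NOT True = False
G11 = G7 XOR G10 = True XOR False = True
G13 = G4 NOR G5 = False NOR False = True
G14 = G7 NOR G5 = True NOR False = False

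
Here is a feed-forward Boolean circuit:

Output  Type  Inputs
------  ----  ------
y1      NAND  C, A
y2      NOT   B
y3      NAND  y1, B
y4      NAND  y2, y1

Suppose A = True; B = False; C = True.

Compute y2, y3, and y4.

y2 = True  y3 = True  y4 = True

y1 = C NAND A = True NAND True = False
y2 = NOT B = NOT False = True
y3 = y1 NAND B = False NAND False = True
y4 = y2 NAND y1 = True NAND False = True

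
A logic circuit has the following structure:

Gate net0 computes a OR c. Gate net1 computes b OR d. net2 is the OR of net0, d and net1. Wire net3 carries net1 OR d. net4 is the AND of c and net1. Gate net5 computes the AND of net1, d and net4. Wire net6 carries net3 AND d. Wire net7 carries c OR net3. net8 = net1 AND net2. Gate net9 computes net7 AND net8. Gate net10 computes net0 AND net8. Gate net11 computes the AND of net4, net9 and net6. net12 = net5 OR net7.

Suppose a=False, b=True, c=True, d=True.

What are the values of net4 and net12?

net1 = b OR d = True OR True = True
net3 = net1 OR d = True OR True = True
net4 = c AND net1 = True AND True = True
net5 = net1 AND d AND net4 = True AND True AND True = True
net7 = c OR net3 = True OR True = True
net12 = net5 OR net7 = True OR True = True

net4 = True  net12 = True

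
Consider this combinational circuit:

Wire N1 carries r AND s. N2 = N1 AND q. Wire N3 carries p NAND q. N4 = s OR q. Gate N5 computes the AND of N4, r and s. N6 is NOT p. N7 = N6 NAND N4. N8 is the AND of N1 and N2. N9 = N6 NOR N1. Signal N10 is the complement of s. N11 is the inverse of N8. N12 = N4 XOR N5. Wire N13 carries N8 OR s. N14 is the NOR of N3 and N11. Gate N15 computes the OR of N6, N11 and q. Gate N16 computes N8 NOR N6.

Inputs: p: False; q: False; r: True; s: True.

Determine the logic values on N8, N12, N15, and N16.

N1 = r AND s = True AND True = True
N2 = N1 AND q = True AND False = False
N4 = s OR q = True OR False = True
N5 = N4 AND r AND s = True AND True AND True = True
N6 = NOT p = NOT False = True
N8 = N1 AND N2 = True AND False = False
N11 = NOT N8 = NOT False = True
N12 = N4 XOR N5 = True XOR True = False
N15 = N6 OR N11 OR q = True OR True OR False = True
N16 = N8 NOR N6 = False NOR True = False

N8 = False; N12 = False; N15 = True; N16 = False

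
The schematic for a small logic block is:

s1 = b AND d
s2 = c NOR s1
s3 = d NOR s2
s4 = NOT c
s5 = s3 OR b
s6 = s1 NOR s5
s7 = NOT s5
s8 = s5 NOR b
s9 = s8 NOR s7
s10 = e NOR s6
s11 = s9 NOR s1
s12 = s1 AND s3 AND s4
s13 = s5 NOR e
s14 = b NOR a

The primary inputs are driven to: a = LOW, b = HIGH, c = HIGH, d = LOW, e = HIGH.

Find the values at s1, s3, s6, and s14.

s1 = LOW  s3 = HIGH  s6 = LOW  s14 = LOW

s1 = b AND d = HIGH AND LOW = LOW
s2 = c NOR s1 = HIGH NOR LOW = LOW
s3 = d NOR s2 = LOW NOR LOW = HIGH
s5 = s3 OR b = HIGH OR HIGH = HIGH
s6 = s1 NOR s5 = LOW NOR HIGH = LOW
s14 = b NOR a = HIGH NOR LOW = LOW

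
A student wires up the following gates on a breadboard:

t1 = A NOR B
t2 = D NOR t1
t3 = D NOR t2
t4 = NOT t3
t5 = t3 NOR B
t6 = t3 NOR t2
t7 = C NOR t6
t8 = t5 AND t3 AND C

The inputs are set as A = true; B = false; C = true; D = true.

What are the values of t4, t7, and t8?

t4 = true  t7 = false  t8 = false

t1 = A NOR B = true NOR false = false
t2 = D NOR t1 = true NOR false = false
t3 = D NOR t2 = true NOR false = false
t4 = NOT t3 = NOT false = true
t5 = t3 NOR B = false NOR false = true
t6 = t3 NOR t2 = false NOR false = true
t7 = C NOR t6 = true NOR true = false
t8 = t5 AND t3 AND C = true AND false AND true = false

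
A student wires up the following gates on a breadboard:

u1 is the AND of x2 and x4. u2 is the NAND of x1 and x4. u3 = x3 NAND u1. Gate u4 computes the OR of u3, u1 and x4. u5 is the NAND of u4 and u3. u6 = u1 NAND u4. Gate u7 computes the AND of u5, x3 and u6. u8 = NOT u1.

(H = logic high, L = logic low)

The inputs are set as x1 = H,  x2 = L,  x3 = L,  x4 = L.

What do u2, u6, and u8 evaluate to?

u1 = x2 AND x4 = L AND L = L
u2 = x1 NAND x4 = H NAND L = H
u3 = x3 NAND u1 = L NAND L = H
u4 = u3 OR u1 OR x4 = H OR L OR L = H
u6 = u1 NAND u4 = L NAND H = H
u8 = NOT u1 = NOT L = H

u2 = H; u6 = H; u8 = H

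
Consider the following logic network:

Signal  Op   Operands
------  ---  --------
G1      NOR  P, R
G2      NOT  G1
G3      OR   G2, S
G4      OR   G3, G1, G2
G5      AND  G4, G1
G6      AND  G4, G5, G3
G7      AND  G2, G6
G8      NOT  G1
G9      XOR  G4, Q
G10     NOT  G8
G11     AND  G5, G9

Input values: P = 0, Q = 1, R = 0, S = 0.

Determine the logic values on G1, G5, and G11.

G1 = P NOR R = 0 NOR 0 = 1
G2 = NOT G1 = NOT 1 = 0
G3 = G2 OR S = 0 OR 0 = 0
G4 = G3 OR G1 OR G2 = 0 OR 1 OR 0 = 1
G5 = G4 AND G1 = 1 AND 1 = 1
G9 = G4 XOR Q = 1 XOR 1 = 0
G11 = G5 AND G9 = 1 AND 0 = 0

G1 = 1  G5 = 1  G11 = 0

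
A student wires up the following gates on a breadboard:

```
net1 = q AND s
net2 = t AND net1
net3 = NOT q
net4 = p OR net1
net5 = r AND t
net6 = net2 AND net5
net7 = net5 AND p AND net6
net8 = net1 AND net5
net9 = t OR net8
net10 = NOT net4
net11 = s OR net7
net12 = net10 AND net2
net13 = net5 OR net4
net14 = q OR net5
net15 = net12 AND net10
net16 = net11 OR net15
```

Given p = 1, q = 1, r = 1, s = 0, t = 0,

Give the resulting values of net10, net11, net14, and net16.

net10 = 0; net11 = 0; net14 = 1; net16 = 0

net1 = q AND s = 1 AND 0 = 0
net2 = t AND net1 = 0 AND 0 = 0
net4 = p OR net1 = 1 OR 0 = 1
net5 = r AND t = 1 AND 0 = 0
net6 = net2 AND net5 = 0 AND 0 = 0
net7 = net5 AND p AND net6 = 0 AND 1 AND 0 = 0
net10 = NOT net4 = NOT 1 = 0
net11 = s OR net7 = 0 OR 0 = 0
net12 = net10 AND net2 = 0 AND 0 = 0
net14 = q OR net5 = 1 OR 0 = 1
net15 = net12 AND net10 = 0 AND 0 = 0
net16 = net11 OR net15 = 0 OR 0 = 0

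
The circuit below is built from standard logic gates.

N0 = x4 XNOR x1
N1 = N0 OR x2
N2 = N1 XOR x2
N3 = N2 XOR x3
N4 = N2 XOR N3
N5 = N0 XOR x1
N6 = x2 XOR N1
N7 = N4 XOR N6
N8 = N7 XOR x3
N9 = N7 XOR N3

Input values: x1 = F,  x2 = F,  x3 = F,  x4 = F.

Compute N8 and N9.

N8 = T; N9 = F

N0 = x4 XNOR x1 = F XNOR F = T
N1 = N0 OR x2 = T OR F = T
N2 = N1 XOR x2 = T XOR F = T
N3 = N2 XOR x3 = T XOR F = T
N4 = N2 XOR N3 = T XOR T = F
N6 = x2 XOR N1 = F XOR T = T
N7 = N4 XOR N6 = F XOR T = T
N8 = N7 XOR x3 = T XOR F = T
N9 = N7 XOR N3 = T XOR T = F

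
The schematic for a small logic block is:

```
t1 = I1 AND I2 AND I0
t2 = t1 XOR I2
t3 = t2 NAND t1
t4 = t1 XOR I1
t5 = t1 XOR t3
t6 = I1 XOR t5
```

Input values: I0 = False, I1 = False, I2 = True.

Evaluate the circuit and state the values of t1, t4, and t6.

t1 = I1 AND I2 AND I0 = False AND True AND False = False
t2 = t1 XOR I2 = False XOR True = True
t3 = t2 NAND t1 = True NAND False = True
t4 = t1 XOR I1 = False XOR False = False
t5 = t1 XOR t3 = False XOR True = True
t6 = I1 XOR t5 = False XOR True = True

t1 = False, t4 = False, t6 = True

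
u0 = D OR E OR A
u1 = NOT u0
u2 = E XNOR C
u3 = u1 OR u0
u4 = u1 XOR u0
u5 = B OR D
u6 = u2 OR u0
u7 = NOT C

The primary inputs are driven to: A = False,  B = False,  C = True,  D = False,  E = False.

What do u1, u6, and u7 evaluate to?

u1 = True, u6 = False, u7 = False

u0 = D OR E OR A = False OR False OR False = False
u1 = NOT u0 = NOT False = True
u2 = E XNOR C = False XNOR True = False
u6 = u2 OR u0 = False OR False = False
u7 = NOT C = NOT True = False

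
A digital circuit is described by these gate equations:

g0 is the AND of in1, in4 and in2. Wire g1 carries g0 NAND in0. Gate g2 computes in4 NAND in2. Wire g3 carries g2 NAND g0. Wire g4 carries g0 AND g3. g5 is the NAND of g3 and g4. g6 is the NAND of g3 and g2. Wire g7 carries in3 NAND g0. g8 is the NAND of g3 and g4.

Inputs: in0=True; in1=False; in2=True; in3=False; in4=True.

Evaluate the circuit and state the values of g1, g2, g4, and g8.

g0 = in1 AND in4 AND in2 = False AND True AND True = False
g1 = g0 NAND in0 = False NAND True = True
g2 = in4 NAND in2 = True NAND True = False
g3 = g2 NAND g0 = False NAND False = True
g4 = g0 AND g3 = False AND True = False
g8 = g3 NAND g4 = True NAND False = True

g1 = True; g2 = False; g4 = False; g8 = True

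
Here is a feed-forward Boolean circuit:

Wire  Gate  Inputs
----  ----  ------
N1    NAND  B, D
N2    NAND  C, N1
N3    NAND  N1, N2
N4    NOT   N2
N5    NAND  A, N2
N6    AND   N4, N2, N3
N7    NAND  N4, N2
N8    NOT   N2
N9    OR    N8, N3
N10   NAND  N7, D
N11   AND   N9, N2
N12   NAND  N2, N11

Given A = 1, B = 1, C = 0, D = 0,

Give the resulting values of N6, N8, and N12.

N1 = B NAND D = 1 NAND 0 = 1
N2 = C NAND N1 = 0 NAND 1 = 1
N3 = N1 NAND N2 = 1 NAND 1 = 0
N4 = NOT N2 = NOT 1 = 0
N6 = N4 AND N2 AND N3 = 0 AND 1 AND 0 = 0
N8 = NOT N2 = NOT 1 = 0
N9 = N8 OR N3 = 0 OR 0 = 0
N11 = N9 AND N2 = 0 AND 1 = 0
N12 = N2 NAND N11 = 1 NAND 0 = 1

N6 = 0; N8 = 0; N12 = 1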